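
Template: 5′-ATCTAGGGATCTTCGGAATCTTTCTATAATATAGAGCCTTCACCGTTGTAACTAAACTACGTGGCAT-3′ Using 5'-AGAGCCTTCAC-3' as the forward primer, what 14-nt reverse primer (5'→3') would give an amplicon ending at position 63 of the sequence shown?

5'-CACGTAGTTTAGTT-3'

The forward primer binds at positions 33–43; the product's 3' end on the top strand is position 63.
The reverse primer anneals to the top strand over positions 50–63, i.e. to AACTAAACTACGTG.
Its sequence written 5'→3' is the reverse complement: CACGTAGTTTAGTT.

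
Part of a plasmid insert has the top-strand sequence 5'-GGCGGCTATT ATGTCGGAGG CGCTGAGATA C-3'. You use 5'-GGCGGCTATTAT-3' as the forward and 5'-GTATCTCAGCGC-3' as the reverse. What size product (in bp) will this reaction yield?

31 bp

The forward primer matches the template at positions 1–12.
Taking the reverse complement of GTATCTCAGCGC gives GCGCTGAGATAC, found at positions 20–31 on the template; the primer anneals here to the top strand with its 3' end pointing upstream.
The product runs from position 1 to position 31, so its length is 31 − 1 + 1 = 31 bp.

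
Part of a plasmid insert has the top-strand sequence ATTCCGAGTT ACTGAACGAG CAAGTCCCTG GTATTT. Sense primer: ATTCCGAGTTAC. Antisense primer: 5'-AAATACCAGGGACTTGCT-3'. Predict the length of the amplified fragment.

36 bp

Scanning the template, ATTCCGAGTTAC occurs at positions 1–12; this primer anneals to the bottom strand there with its 3' end pointing downstream.
Reverse complement of the reverse primer: AGCAAGTCCCTGGTATTT. This occurs on the top strand at positions 19–36.
The product runs from position 1 to position 36, so its length is 36 − 1 + 1 = 36 bp.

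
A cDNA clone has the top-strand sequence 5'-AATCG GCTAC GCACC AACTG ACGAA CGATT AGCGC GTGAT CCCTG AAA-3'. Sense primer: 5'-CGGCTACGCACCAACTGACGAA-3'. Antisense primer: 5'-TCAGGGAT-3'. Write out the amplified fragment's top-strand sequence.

5'-CGGCTACGCACCAACTGACGAACGATTAGCGCGTGATCCCTGA-3'

Scanning the template, CGGCTACGCACCAACTGACGAA occurs at positions 4–25; this primer anneals to the bottom strand there with its 3' end pointing downstream.
Reverse complement of the reverse primer: ATCCCTGA. This occurs on the top strand at positions 39–46.
The product is the template from position 4 through 46 (43 bp).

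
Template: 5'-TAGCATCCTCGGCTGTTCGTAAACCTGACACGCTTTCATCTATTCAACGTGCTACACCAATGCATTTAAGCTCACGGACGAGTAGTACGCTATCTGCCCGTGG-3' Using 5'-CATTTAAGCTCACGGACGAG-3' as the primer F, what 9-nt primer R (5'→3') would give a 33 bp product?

5'-AGATAGCGT-3'

The forward primer binds at positions 63–82, so a 33 bp product ends at position 63 + 33 − 1 = 95.
The reverse primer anneals to the top strand over positions 87–95, i.e. to ACGCTATCT.
Its sequence written 5'→3' is the reverse complement: AGATAGCGT.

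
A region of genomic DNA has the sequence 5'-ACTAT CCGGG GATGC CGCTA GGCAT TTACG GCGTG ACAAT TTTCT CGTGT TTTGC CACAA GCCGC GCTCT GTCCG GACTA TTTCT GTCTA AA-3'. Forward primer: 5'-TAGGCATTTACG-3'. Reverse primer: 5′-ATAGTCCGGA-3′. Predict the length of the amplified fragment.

The forward primer matches the template at positions 19–30.
Reverse complement of the reverse primer: TCCGGACTAT. This occurs on the top strand at positions 72–81.
Product length = (reverse-primer end) − (forward-primer start) + 1 = 81 − 19 + 1 = 63 bp.

63 bp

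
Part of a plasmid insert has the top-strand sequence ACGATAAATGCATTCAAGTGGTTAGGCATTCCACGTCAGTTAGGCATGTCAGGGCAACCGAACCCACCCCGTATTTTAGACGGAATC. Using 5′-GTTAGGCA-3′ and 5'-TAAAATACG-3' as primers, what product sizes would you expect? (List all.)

The forward primer GTTAGGCA matches the top strand at positions 21–28, 39–46.
The reverse primer's reverse complement is CGTATTTTA, matching at positions 70–78.
Each forward site pairs with the reverse site to give a product ending at position 78: sizes 58, 40 bp.

58 bp, 40 bp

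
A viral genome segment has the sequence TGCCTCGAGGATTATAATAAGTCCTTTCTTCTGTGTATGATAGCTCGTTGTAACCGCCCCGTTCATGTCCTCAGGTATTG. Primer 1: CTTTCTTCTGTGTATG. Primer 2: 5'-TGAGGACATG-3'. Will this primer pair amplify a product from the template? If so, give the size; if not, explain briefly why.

Yes — a 50 bp product.

Primer 1 (CTTTCTTCTGTGTATG) matches the top strand at positions 24–39; it acts as a forward primer.
Primer 2's reverse complement is CATGTCCTCA, matching the top strand at positions 64–73; it acts as a reverse primer.
The 3' ends face each other across positions 24–73, giving a 50 bp product.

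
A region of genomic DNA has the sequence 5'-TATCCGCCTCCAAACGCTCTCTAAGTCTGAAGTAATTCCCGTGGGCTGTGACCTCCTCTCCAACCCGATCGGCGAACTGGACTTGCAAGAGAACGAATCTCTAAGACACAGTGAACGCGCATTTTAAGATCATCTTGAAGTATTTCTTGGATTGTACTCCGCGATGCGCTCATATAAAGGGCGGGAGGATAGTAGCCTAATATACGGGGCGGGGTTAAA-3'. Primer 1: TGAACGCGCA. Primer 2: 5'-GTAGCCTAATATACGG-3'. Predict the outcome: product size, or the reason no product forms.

Primer 1 (TGAACGCGCA) matches the top strand at positions 112–121 (3' end points downstream).
Primer 2 (GTAGCCTAATATACGG) also matches the top strand directly, at positions 192–207 — its reverse complement CCGTATATTAGGCTAC is not present.
Both primers anneal to the bottom strand with 3' ends pointing the same way, so neither can prime synthesis back toward the other.

No product — both primers anneal to the same strand and extend in the same direction.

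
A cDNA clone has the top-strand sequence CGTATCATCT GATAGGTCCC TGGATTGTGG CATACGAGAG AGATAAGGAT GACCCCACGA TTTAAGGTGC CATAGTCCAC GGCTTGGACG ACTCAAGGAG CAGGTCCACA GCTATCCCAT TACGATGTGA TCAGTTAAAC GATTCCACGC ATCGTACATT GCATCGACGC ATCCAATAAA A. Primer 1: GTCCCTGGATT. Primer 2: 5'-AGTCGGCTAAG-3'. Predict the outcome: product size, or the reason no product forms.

Primer 2 (AGTCGGCTAAG) does not match the top strand, and its reverse complement CTTAGCCGACT does not match either.
With no annealing site for primer 2, no amplification occurs.

No product — primer 2 has no binding site in the template.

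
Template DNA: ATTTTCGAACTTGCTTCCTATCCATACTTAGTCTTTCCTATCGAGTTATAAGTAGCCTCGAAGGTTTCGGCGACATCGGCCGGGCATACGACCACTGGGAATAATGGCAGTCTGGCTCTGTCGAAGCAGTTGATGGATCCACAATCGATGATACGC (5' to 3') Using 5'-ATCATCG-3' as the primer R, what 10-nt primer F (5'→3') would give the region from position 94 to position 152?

5'-ACTGGGAATA-3'

The reverse primer's reverse complement CGATGAT matches the template at positions 146–152; the product starts at position 94.
The forward primer is identical to the top strand over positions 94–103: ACTGGGAATA.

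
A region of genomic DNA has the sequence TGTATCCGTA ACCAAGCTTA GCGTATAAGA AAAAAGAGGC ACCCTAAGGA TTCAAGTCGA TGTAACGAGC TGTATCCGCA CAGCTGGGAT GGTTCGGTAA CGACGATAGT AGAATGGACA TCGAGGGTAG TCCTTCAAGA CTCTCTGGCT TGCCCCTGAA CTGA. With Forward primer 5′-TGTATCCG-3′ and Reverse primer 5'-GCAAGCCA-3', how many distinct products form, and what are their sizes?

Two products: 153 bp, 83 bp

The forward primer TGTATCCG matches the top strand at positions 1–8, 71–78.
The reverse primer's reverse complement is TGGCTTGC, matching at positions 146–153.
Each forward site pairs with the reverse site to give a product ending at position 153: sizes 153, 83 bp.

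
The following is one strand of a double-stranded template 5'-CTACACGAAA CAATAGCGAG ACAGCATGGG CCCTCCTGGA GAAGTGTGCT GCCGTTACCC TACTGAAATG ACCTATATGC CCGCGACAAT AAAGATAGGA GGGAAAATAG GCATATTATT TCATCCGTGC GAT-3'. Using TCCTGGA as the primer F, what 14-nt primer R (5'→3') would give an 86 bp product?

The forward primer binds at positions 34–40, so an 86 bp product ends at position 34 + 86 − 1 = 119.
The reverse primer anneals to the top strand over positions 106–119, i.e. to AATAGGCATATTAT.
Its sequence written 5'→3' is the reverse complement: ATAATATGCCTATT.

5'-ATAATATGCCTATT-3'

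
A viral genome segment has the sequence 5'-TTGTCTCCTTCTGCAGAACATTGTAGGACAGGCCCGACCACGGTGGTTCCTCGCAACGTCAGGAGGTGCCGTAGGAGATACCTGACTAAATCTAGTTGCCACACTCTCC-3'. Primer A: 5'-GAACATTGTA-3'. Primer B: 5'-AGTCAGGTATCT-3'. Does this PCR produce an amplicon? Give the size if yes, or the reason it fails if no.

Primer A (GAACATTGTA) matches the top strand at positions 16–25; it acts as a forward primer.
Primer B's reverse complement is AGATACCTGACT, matching the top strand at positions 76–87; it acts as a reverse primer.
The 3' ends face each other across positions 16–87, giving a 72 bp product.

Yes — a 72 bp product.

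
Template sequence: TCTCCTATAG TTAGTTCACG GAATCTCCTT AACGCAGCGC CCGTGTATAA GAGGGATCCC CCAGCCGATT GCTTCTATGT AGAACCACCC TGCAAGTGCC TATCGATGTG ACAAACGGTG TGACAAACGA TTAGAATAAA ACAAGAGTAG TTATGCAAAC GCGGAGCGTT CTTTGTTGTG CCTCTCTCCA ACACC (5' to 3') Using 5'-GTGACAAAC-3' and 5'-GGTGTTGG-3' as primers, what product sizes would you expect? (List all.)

The forward primer GTGACAAAC matches the top strand at positions 108–116, 120–128.
The reverse primer's reverse complement is CCAACACC, matching at positions 188–195.
Each forward site pairs with the reverse site to give a product ending at position 195: sizes 88, 76 bp.

88 bp, 76 bp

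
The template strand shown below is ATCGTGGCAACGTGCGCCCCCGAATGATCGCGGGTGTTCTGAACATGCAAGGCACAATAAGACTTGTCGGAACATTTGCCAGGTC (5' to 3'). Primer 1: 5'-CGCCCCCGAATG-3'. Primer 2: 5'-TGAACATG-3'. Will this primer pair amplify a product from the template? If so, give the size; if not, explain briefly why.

No product — both primers anneal to the same strand and extend in the same direction.

Primer 1 (CGCCCCCGAATG) matches the top strand at positions 15–26 (3' end points downstream).
Primer 2 (TGAACATG) also matches the top strand directly, at positions 40–47 — its reverse complement CATGTTCA is not present.
Both primers anneal to the bottom strand with 3' ends pointing the same way, so neither can prime synthesis back toward the other.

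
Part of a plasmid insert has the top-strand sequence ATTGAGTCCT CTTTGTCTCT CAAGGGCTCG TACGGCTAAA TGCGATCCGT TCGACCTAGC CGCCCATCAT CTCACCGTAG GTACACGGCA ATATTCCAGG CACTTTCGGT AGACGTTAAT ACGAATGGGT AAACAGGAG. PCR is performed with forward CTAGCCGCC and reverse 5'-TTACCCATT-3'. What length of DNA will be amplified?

77 bp

Scanning the template, CTAGCCGCC occurs at positions 56–64; this primer anneals to the bottom strand there with its 3' end pointing downstream.
The reverse primer's reverse complement is AATGGGTAA, which matches the template at positions 124–132.
Amplicon spans positions 56–132: 77 bp.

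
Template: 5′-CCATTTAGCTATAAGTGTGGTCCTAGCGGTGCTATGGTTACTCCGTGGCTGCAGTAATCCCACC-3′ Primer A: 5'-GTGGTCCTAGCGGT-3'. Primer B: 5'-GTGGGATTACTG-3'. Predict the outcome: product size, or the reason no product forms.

Primer A (GTGGTCCTAGCGGT) matches the top strand at positions 17–30; it acts as a forward primer.
Primer B's reverse complement is CAGTAATCCCAC, matching the top strand at positions 52–63; it acts as a reverse primer.
The 3' ends face each other across positions 17–63, giving a 47 bp product.

Yes — a 47 bp product.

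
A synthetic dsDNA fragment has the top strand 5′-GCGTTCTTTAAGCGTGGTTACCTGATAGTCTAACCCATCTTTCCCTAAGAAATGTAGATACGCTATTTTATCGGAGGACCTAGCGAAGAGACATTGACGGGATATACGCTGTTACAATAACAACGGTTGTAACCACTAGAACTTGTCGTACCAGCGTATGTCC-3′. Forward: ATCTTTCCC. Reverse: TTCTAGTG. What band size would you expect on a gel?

Scanning the template, ATCTTTCCC occurs at positions 37–45; this primer anneals to the bottom strand there with its 3' end pointing downstream.
The reverse primer's reverse complement is CACTAGAA, which matches the template at positions 134–141.
Amplicon spans positions 37–141: 105 bp.

105 bp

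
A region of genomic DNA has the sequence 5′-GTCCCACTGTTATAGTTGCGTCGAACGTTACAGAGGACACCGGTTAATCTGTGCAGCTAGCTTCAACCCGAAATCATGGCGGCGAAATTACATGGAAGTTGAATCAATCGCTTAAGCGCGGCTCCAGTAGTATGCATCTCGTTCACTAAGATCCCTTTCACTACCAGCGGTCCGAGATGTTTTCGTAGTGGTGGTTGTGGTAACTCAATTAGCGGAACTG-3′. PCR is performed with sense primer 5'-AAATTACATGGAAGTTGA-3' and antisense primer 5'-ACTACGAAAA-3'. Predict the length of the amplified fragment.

The forward primer matches the template at positions 85–102.
Reverse complement of the reverse primer: TTTTCGTAGT. This occurs on the top strand at positions 180–189.
Amplicon spans positions 85–189: 105 bp.

105 bp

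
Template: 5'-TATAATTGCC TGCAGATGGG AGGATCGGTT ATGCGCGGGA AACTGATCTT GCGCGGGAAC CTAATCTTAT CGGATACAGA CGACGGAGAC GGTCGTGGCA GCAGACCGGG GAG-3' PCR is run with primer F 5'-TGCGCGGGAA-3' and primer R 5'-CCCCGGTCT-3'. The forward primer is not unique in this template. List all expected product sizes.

The forward primer TGCGCGGGAA matches the top strand at positions 32–41, 50–59.
The reverse primer's reverse complement is AGACCGGGG, matching at positions 103–111.
Each forward site pairs with the reverse site to give a product ending at position 111: sizes 80, 62 bp.

80 bp, 62 bp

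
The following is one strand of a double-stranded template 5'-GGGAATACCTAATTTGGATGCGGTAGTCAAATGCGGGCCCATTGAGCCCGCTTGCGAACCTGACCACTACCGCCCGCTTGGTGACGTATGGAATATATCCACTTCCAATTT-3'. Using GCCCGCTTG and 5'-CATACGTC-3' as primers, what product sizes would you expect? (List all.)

45 bp, 19 bp

The forward primer GCCCGCTTG matches the top strand at positions 46–54, 72–80.
The reverse primer's reverse complement is GACGTATG, matching at positions 83–90.
Each forward site pairs with the reverse site to give a product ending at position 90: sizes 45, 19 bp.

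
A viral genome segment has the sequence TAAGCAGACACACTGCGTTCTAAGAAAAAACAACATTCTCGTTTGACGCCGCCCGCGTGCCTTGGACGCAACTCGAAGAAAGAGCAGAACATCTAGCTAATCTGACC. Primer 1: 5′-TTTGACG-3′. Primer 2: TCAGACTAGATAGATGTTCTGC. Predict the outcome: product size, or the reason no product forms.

No product — primer 2 has no binding site in the template.

Primer 2 (TCAGACTAGATAGATGTTCTGC) does not match the top strand, and its reverse complement GCAGAACATCTATCTAGTCTGA does not match either.
With no annealing site for primer 2, no amplification occurs.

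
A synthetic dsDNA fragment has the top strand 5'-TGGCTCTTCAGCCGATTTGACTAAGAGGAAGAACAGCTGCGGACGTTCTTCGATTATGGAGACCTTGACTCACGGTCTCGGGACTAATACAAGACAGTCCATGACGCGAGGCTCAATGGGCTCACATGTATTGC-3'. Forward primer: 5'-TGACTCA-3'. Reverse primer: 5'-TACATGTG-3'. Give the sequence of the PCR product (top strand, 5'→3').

The forward primer matches the template at positions 66–72.
The reverse primer's reverse complement is CACATGTA, which matches the template at positions 123–130.
The product is the template from position 66 through 130 (65 bp).

5'-TGACTCACGGTCTCGGGACTAATACAAGACAGTCCATGACGCGAGGCTCAATGGGCTCACATGTA-3'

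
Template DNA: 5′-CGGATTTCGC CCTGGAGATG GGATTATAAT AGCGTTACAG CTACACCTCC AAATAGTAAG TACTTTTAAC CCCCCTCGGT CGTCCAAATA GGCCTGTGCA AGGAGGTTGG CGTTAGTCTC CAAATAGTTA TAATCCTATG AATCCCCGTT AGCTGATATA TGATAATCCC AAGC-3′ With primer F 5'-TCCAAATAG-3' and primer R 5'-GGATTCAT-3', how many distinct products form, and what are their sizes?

Three products: 98 bp, 63 bp, 27 bp

The forward primer TCCAAATAG matches the top strand at positions 48–56, 83–91, 119–127.
The reverse primer's reverse complement is ATGAATCC, matching at positions 138–145.
Each forward site pairs with the reverse site to give a product ending at position 145: sizes 98, 63, 27 bp.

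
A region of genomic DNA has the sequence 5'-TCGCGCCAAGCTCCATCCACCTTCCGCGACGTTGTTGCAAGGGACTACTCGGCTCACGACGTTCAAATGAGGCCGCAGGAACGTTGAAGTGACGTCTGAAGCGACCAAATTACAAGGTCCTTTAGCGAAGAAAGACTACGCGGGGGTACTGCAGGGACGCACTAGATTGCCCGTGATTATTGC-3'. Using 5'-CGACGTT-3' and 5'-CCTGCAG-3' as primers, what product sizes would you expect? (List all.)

129 bp, 99 bp

The forward primer CGACGTT matches the top strand at positions 27–33, 57–63.
The reverse primer's reverse complement is CTGCAGG, matching at positions 149–155.
Each forward site pairs with the reverse site to give a product ending at position 155: sizes 129, 99 bp.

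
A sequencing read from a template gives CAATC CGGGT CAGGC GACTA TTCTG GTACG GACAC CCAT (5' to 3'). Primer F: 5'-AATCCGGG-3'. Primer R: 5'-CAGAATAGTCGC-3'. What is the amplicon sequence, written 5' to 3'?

5'-AATCCGGGTCAGGCGACTATTCTG-3'

Forward primer AATCCGGG is found on the top strand at positions 2–9.
Reverse complement of the reverse primer: GCGACTATTCTG. This occurs on the top strand at positions 14–25.
The product is the template from position 2 through 25 (24 bp).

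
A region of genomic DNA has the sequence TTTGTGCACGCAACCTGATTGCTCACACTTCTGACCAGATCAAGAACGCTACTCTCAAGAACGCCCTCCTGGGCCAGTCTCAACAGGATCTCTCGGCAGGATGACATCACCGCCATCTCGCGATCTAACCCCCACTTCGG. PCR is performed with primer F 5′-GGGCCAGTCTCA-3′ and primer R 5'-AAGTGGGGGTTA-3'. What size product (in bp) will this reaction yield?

The forward primer matches the template at positions 71–82.
Taking the reverse complement of AAGTGGGGGTTA gives TAACCCCCACTT, found at positions 126–137 on the template; the primer anneals here to the top strand with its 3' end pointing upstream.
Product length = (reverse-primer end) − (forward-primer start) + 1 = 137 − 71 + 1 = 67 bp.

67 bp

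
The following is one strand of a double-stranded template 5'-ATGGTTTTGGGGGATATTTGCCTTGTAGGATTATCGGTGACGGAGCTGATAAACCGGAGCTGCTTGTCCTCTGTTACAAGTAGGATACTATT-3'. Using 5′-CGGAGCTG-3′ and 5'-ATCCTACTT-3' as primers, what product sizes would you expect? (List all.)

46 bp, 32 bp

The forward primer CGGAGCTG matches the top strand at positions 41–48, 55–62.
The reverse primer's reverse complement is AAGTAGGAT, matching at positions 78–86.
Each forward site pairs with the reverse site to give a product ending at position 86: sizes 46, 32 bp.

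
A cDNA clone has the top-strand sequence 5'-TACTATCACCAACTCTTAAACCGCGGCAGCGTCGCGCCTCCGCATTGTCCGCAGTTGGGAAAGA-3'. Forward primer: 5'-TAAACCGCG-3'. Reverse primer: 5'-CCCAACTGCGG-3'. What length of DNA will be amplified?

43 bp

Forward primer TAAACCGCG is found on the top strand at positions 17–25.
Reverse complement of the reverse primer: CCGCAGTTGGG. This occurs on the top strand at positions 49–59.
Amplicon spans positions 17–59: 43 bp.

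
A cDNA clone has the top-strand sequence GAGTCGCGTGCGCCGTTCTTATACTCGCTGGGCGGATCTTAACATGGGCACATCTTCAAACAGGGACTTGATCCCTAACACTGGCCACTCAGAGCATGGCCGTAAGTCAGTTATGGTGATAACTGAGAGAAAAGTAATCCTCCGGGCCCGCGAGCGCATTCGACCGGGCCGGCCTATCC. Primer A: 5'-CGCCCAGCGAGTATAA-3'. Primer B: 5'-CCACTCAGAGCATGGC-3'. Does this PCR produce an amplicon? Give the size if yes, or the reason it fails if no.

No product — the primers' 3' ends point away from each other.

Primer A (CGCCCAGCGAGTATAA) has reverse complement TTATACTCGCTGGGCG, which matches the top strand at positions 19–34; primer A anneals to the top strand there with its 3' end pointing upstream toward position 19.
Primer B (CCACTCAGAGCATGGC) matches the top strand directly at positions 85–100; it anneals to the bottom strand with its 3' end pointing downstream toward position 100.
The 3' ends diverge (primer A extends toward position 1, primer B toward position 179), so the primers never converge on a shared product.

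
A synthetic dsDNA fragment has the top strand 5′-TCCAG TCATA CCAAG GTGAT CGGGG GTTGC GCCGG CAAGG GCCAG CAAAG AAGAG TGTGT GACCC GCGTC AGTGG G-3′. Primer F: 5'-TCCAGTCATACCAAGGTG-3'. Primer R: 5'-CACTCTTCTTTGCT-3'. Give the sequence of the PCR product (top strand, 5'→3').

5'-TCCAGTCATACCAAGGTGATCGGGGGTTGCGCCGGCAAGGGCCAGCAAAGAAGAGTG-3'

The forward primer matches the template at positions 1–18.
The reverse primer's reverse complement is AGCAAAGAAGAGTG, which matches the template at positions 44–57.
The product is the template from position 1 through 57 (57 bp).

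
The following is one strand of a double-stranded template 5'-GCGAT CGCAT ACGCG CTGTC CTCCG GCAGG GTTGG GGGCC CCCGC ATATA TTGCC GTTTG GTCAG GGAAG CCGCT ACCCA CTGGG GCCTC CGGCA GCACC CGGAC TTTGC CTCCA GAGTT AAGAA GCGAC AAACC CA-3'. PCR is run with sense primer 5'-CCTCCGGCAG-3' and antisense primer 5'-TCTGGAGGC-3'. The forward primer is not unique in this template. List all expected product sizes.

The forward primer CCTCCGGCAG matches the top strand at positions 20–29, 87–96.
The reverse primer's reverse complement is GCCTCCAGA, matching at positions 109–117.
Each forward site pairs with the reverse site to give a product ending at position 117: sizes 98, 31 bp.

98 bp, 31 bp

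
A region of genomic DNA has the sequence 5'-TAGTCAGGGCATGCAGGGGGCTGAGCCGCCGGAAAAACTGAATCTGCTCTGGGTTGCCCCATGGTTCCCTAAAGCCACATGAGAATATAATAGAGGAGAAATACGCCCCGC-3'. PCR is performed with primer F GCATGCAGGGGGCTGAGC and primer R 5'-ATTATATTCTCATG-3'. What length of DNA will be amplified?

83 bp

The forward primer matches the template at positions 9–26.
The reverse primer's reverse complement is CATGAGAATATAAT, which matches the template at positions 78–91.
Product length = (reverse-primer end) − (forward-primer start) + 1 = 91 − 9 + 1 = 83 bp.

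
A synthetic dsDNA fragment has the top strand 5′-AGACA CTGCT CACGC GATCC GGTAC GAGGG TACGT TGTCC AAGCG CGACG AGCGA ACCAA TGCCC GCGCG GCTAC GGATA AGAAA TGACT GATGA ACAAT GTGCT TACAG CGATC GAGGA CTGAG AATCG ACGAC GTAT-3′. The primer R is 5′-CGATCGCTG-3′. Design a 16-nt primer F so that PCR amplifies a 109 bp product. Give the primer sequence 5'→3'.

5'-GCTCACGCGATCCGGT-3'

The reverse primer's reverse complement CAGCGATCG matches the template at positions 108–116, so the product ends at position 116.
A 109 bp product then starts at position 116 − 109 + 1 = 8.
The forward primer is identical to the top strand there: GCTCACGCGATCCGGT.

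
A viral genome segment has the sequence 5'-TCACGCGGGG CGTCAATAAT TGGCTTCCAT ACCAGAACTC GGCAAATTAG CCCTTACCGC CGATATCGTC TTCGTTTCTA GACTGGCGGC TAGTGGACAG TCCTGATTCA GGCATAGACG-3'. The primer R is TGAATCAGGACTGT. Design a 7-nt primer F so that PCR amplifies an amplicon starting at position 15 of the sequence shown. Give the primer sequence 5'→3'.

5'-AATAATT-3'

The reverse primer's reverse complement ACAGTCCTGATTCA matches the template at positions 97–110; the product starts at position 15.
The forward primer is identical to the top strand over positions 15–21: AATAATT.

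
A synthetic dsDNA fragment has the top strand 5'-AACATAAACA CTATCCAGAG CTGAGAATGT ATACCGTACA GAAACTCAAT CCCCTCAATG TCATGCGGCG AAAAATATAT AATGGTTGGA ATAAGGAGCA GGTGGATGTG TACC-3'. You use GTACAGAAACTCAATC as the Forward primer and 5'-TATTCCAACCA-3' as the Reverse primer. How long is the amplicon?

58 bp

Forward primer GTACAGAAACTCAATC is found on the top strand at positions 36–51.
Reverse complement of the reverse primer: TGGTTGGAATA. This occurs on the top strand at positions 83–93.
The product runs from position 36 to position 93, so its length is 93 − 36 + 1 = 58 bp.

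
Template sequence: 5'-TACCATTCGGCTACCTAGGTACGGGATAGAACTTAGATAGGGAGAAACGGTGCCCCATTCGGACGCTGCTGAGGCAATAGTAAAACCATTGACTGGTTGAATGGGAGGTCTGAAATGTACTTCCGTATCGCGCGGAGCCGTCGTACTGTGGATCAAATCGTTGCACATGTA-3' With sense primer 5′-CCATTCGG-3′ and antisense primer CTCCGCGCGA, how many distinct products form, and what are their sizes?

The forward primer CCATTCGG matches the top strand at positions 3–10, 55–62.
The reverse primer's reverse complement is TCGCGCGGAG, matching at positions 128–137.
Each forward site pairs with the reverse site to give a product ending at position 137: sizes 135, 83 bp.

Two products: 135 bp, 83 bp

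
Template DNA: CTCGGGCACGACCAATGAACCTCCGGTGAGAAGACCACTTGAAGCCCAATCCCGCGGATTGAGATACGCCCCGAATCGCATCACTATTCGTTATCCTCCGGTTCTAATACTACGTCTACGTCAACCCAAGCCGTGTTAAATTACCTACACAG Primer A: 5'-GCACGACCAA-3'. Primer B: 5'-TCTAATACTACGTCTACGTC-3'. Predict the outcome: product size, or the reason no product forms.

Primer A (GCACGACCAA) matches the top strand at positions 6–15 (3' end points downstream).
Primer B (TCTAATACTACGTCTACGTC) also matches the top strand directly, at positions 103–122 — its reverse complement GACGTAGACGTAGTATTAGA is not present.
Both primers anneal to the bottom strand with 3' ends pointing the same way, so neither can prime synthesis back toward the other.

No product — both primers anneal to the same strand and extend in the same direction.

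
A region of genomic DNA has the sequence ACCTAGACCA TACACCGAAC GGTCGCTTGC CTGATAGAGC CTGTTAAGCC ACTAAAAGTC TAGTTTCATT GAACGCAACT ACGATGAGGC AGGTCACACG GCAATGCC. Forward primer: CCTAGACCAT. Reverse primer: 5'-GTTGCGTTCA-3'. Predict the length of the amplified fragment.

78 bp

The forward primer matches the template at positions 2–11.
Reverse complement of the reverse primer: TGAACGCAAC. This occurs on the top strand at positions 70–79.
Amplicon spans positions 2–79: 78 bp.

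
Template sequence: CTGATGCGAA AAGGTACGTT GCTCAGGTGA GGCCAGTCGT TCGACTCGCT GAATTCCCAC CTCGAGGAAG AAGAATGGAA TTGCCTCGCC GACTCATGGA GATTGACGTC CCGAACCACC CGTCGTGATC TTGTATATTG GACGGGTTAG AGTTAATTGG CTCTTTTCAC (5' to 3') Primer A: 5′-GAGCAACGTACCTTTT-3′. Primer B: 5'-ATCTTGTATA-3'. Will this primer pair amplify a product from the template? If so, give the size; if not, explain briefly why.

No product — the primers' 3' ends point away from each other.

Primer A (GAGCAACGTACCTTTT) has reverse complement AAAAGGTACGTTGCTC, which matches the top strand at positions 9–24; primer A anneals to the top strand there with its 3' end pointing upstream toward position 9.
Primer B (ATCTTGTATA) matches the top strand directly at positions 128–137; it anneals to the bottom strand with its 3' end pointing downstream toward position 137.
The 3' ends diverge (primer A extends toward position 1, primer B toward position 170), so the primers never converge on a shared product.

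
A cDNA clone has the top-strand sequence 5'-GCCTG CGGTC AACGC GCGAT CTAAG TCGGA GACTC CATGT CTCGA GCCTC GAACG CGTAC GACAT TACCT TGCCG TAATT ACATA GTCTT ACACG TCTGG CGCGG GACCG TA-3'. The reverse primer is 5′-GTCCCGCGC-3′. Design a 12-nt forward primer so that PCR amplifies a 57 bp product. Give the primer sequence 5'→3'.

5'-AACGCGTACGAC-3'

The reverse primer's reverse complement GCGCGGGAC matches the template at positions 100–108, so the product ends at position 108.
A 57 bp product then starts at position 108 − 57 + 1 = 52.
The forward primer is identical to the top strand there: AACGCGTACGAC.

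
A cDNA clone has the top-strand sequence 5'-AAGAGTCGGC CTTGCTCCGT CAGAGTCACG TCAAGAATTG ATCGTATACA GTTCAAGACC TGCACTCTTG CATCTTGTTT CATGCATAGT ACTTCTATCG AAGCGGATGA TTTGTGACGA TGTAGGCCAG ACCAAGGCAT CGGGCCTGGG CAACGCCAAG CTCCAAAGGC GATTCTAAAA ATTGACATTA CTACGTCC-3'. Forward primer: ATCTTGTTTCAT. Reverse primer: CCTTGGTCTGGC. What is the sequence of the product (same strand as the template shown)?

5'-ATCTTGTTTCATGCATAGTACTTCTATCGAAGCGGATGATTTGTGACGATGTAGGCCAGACCAAGG-3'

Scanning the template, ATCTTGTTTCAT occurs at positions 72–83; this primer anneals to the bottom strand there with its 3' end pointing downstream.
Taking the reverse complement of CCTTGGTCTGGC gives GCCAGACCAAGG, found at positions 126–137 on the template; the primer anneals here to the top strand with its 3' end pointing upstream.
The product is the template from position 72 through 137 (66 bp).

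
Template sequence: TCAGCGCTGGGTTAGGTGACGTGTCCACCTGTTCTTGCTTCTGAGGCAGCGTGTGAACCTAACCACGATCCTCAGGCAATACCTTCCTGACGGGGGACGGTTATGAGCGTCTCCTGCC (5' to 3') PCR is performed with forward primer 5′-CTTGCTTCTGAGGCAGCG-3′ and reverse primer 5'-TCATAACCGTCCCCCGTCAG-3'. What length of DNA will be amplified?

73 bp

The forward primer matches the template at positions 34–51.
Taking the reverse complement of TCATAACCGTCCCCCGTCAG gives CTGACGGGGGACGGTTATGA, found at positions 87–106 on the template; the primer anneals here to the top strand with its 3' end pointing upstream.
Product length = (reverse-primer end) − (forward-primer start) + 1 = 106 − 34 + 1 = 73 bp.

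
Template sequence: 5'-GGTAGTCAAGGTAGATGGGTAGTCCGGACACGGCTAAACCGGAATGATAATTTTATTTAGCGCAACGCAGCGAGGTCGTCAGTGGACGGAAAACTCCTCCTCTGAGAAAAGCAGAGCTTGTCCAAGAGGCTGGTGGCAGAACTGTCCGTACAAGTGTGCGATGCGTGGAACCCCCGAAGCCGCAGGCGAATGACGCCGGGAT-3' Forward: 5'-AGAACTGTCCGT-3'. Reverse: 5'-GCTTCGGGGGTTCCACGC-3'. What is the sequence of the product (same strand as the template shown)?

The forward primer matches the template at positions 138–149.
Taking the reverse complement of GCTTCGGGGGTTCCACGC gives GCGTGGAACCCCCGAAGC, found at positions 163–180 on the template; the primer anneals here to the top strand with its 3' end pointing upstream.
The product is the template from position 138 through 180 (43 bp).

5'-AGAACTGTCCGTACAAGTGTGCGATGCGTGGAACCCCCGAAGC-3'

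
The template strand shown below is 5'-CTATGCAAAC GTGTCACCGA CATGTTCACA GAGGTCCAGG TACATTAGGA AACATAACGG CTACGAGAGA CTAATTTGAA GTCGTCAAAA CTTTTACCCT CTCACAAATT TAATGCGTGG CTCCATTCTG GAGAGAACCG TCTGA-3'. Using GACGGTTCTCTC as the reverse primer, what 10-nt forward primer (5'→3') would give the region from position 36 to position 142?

The reverse primer's reverse complement GAGAGAACCGTC matches the template at positions 131–142; the product starts at position 36.
The forward primer is identical to the top strand over positions 36–45: CCAGGTACAT.

5'-CCAGGTACAT-3'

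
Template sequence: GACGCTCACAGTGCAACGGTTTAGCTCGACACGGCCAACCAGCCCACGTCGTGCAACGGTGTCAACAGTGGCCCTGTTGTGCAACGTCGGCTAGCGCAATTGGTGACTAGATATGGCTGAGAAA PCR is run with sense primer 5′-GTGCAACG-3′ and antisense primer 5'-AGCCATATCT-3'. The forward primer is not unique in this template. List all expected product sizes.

The forward primer GTGCAACG matches the top strand at positions 11–18, 51–58, 79–86.
The reverse primer's reverse complement is AGATATGGCT, matching at positions 109–118.
Each forward site pairs with the reverse site to give a product ending at position 118: sizes 108, 68, 40 bp.

108 bp, 68 bp, 40 bp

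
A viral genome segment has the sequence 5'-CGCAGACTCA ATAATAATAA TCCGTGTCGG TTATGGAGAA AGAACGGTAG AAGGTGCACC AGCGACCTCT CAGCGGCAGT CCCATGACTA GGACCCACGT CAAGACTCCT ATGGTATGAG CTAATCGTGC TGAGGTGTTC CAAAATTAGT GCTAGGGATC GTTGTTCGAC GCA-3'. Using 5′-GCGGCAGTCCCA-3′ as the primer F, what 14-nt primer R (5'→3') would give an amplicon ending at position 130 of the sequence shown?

The forward primer binds at positions 73–84; the product's 3' end on the top strand is position 130.
The reverse primer anneals to the top strand over positions 117–130, i.e. to TGAGCTAATCGTGC.
Its sequence written 5'→3' is the reverse complement: GCACGATTAGCTCA.

5'-GCACGATTAGCTCA-3'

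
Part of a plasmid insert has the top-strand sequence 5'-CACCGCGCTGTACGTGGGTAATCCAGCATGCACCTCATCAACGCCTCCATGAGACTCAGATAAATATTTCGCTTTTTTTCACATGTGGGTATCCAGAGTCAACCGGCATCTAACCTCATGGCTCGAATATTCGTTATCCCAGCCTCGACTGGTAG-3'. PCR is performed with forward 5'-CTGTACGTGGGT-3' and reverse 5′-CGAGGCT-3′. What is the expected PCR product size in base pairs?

140 bp

Scanning the template, CTGTACGTGGGT occurs at positions 8–19; this primer anneals to the bottom strand there with its 3' end pointing downstream.
Taking the reverse complement of CGAGGCT gives AGCCTCG, found at positions 141–147 on the template; the primer anneals here to the top strand with its 3' end pointing upstream.
The product runs from position 8 to position 147, so its length is 147 − 8 + 1 = 140 bp.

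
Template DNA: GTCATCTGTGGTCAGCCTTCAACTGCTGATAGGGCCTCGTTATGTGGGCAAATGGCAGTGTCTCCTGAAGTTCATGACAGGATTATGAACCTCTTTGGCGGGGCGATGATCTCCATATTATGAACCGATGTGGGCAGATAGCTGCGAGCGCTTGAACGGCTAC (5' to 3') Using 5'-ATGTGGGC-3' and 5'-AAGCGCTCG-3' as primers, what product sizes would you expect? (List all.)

The forward primer ATGTGGGC matches the top strand at positions 42–49, 128–135.
The reverse primer's reverse complement is CGAGCGCTT, matching at positions 145–153.
Each forward site pairs with the reverse site to give a product ending at position 153: sizes 112, 26 bp.

112 bp, 26 bp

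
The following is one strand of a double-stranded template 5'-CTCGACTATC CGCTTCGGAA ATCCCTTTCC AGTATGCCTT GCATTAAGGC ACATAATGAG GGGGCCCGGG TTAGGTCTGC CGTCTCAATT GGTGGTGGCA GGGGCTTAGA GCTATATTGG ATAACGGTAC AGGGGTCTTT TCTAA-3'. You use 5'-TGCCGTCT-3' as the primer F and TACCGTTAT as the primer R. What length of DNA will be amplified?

Scanning the template, TGCCGTCT occurs at positions 78–85; this primer anneals to the bottom strand there with its 3' end pointing downstream.
The reverse primer's reverse complement is ATAACGGTA, which matches the template at positions 121–129.
Amplicon spans positions 78–129: 52 bp.

52 bp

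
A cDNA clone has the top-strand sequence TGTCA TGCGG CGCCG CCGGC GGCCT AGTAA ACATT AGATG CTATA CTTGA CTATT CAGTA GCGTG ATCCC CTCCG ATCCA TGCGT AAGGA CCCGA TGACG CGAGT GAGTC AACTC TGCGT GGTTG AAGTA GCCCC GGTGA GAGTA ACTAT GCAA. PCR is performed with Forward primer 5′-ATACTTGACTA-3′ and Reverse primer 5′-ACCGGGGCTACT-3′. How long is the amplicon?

The forward primer matches the template at positions 43–53.
Taking the reverse complement of ACCGGGGCTACT gives AGTAGCCCCGGT, found at positions 127–138 on the template; the primer anneals here to the top strand with its 3' end pointing upstream.
Amplicon spans positions 43–138: 96 bp.

96 bp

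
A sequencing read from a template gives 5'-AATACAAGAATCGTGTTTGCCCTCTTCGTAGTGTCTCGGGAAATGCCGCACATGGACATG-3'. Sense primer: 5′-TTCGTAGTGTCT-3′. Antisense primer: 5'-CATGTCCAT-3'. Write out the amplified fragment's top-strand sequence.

5'-TTCGTAGTGTCTCGGGAAATGCCGCACATGGACATG-3'

Scanning the template, TTCGTAGTGTCT occurs at positions 25–36; this primer anneals to the bottom strand there with its 3' end pointing downstream.
The reverse primer's reverse complement is ATGGACATG, which matches the template at positions 52–60.
The product is the template from position 25 through 60 (36 bp).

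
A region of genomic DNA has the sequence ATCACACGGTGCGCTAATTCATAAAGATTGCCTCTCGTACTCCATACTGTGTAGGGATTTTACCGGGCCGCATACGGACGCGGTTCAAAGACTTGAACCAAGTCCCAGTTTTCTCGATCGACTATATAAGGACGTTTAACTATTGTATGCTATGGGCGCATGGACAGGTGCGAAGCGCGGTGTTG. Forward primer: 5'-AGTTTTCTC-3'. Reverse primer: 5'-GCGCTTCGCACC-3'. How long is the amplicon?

The forward primer matches the template at positions 107–115.
Reverse complement of the reverse primer: GGTGCGAAGCGC. This occurs on the top strand at positions 167–178.
Amplicon spans positions 107–178: 72 bp.

72 bp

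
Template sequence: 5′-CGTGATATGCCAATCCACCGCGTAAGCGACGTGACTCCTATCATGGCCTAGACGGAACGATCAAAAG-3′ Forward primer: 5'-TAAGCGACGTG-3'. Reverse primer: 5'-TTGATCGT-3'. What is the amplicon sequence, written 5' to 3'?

The forward primer matches the template at positions 23–33.
Reverse complement of the reverse primer: ACGATCAA. This occurs on the top strand at positions 57–64.
The product is the template from position 23 through 64 (42 bp).

5'-TAAGCGACGTGACTCCTATCATGGCCTAGACGGAACGATCAA-3'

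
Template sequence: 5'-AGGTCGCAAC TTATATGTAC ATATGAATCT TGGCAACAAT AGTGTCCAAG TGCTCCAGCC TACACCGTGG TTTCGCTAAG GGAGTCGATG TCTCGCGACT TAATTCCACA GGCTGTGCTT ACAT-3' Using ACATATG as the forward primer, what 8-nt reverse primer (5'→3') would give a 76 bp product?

5'-GAGACATC-3'

The forward primer binds at positions 19–25, so a 76 bp product ends at position 19 + 76 − 1 = 94.
The reverse primer anneals to the top strand over positions 87–94, i.e. to GATGTCTC.
Its sequence written 5'→3' is the reverse complement: GAGACATC.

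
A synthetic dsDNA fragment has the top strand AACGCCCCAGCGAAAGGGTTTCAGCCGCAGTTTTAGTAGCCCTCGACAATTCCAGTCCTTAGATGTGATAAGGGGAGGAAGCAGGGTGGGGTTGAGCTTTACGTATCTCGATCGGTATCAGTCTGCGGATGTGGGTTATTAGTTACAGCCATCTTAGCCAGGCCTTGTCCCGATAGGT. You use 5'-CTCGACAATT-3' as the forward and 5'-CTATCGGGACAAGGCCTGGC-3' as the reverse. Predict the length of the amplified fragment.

135 bp

The forward primer matches the template at positions 42–51.
The reverse primer's reverse complement is GCCAGGCCTTGTCCCGATAG, which matches the template at positions 157–176.
The product runs from position 42 to position 176, so its length is 176 − 42 + 1 = 135 bp.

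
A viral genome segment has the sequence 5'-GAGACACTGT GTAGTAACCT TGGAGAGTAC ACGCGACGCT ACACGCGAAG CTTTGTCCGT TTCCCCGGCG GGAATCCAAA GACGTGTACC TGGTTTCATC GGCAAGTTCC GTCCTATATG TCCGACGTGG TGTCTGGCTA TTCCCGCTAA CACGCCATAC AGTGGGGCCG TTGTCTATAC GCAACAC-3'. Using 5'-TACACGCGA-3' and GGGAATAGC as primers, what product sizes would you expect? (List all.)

118 bp, 106 bp

The forward primer TACACGCGA matches the top strand at positions 28–36, 40–48.
The reverse primer's reverse complement is GCTATTCCC, matching at positions 137–145.
Each forward site pairs with the reverse site to give a product ending at position 145: sizes 118, 106 bp.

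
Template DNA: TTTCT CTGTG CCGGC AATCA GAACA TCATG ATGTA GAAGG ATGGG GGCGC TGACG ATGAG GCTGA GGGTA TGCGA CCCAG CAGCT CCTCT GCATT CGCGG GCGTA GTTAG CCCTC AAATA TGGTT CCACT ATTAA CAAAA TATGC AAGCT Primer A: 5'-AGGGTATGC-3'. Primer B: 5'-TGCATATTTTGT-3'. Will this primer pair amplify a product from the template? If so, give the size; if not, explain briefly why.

Yes — an 82 bp product.

Primer A (AGGGTATGC) matches the top strand at positions 65–73; it acts as a forward primer.
Primer B's reverse complement is ACAAAATATGCA, matching the top strand at positions 135–146; it acts as a reverse primer.
The 3' ends face each other across positions 65–146, giving an 82 bp product.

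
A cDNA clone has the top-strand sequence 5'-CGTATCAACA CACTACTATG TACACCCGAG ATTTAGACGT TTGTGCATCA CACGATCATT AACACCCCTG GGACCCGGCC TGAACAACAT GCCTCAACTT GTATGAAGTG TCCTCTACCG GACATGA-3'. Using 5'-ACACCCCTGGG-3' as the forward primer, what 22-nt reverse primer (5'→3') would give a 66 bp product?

The forward primer binds at positions 62–72, so a 66 bp product ends at position 62 + 66 − 1 = 127.
The reverse primer anneals to the top strand over positions 106–127, i.e. to AAGTGTCCTCTACCGGACATGA.
Its sequence written 5'→3' is the reverse complement: TCATGTCCGGTAGAGGACACTT.

5'-TCATGTCCGGTAGAGGACACTT-3'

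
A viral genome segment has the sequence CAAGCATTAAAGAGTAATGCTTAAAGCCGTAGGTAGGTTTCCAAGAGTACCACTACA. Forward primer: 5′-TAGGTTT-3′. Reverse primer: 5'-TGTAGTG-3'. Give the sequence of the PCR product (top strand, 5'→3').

5'-TAGGTTTCCAAGAGTACCACTACA-3'

Scanning the template, TAGGTTT occurs at positions 34–40; this primer anneals to the bottom strand there with its 3' end pointing downstream.
Taking the reverse complement of TGTAGTG gives CACTACA, found at positions 51–57 on the template; the primer anneals here to the top strand with its 3' end pointing upstream.
The product is the template from position 34 through 57 (24 bp).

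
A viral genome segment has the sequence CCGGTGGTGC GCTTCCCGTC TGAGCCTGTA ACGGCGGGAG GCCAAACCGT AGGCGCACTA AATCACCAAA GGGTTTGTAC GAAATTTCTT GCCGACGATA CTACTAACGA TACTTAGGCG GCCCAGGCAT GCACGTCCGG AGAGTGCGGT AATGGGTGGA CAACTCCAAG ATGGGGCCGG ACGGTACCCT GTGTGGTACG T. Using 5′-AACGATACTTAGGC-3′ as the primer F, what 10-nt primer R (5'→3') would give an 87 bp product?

The forward primer binds at positions 106–119, so an 87 bp product ends at position 106 + 87 − 1 = 192.
The reverse primer anneals to the top strand over positions 183–192, i.e. to GGTACCCTGT.
Its sequence written 5'→3' is the reverse complement: ACAGGGTACC.

5'-ACAGGGTACC-3'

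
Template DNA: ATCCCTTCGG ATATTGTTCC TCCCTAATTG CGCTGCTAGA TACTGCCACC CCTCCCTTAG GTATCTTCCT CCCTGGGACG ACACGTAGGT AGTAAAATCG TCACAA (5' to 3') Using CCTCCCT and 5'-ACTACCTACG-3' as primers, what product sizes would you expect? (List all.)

75 bp, 43 bp, 26 bp

The forward primer CCTCCCT matches the top strand at positions 19–25, 51–57, 68–74.
The reverse primer's reverse complement is CGTAGGTAGT, matching at positions 84–93.
Each forward site pairs with the reverse site to give a product ending at position 93: sizes 75, 43, 26 bp.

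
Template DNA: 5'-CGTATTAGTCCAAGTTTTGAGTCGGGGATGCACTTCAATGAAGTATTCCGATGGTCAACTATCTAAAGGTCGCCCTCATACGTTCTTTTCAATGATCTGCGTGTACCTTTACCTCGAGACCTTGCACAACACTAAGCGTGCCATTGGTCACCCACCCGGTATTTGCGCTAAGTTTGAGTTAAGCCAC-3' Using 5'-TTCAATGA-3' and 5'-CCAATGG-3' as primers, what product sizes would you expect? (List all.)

The forward primer TTCAATGA matches the top strand at positions 34–41, 88–95.
The reverse primer's reverse complement is CCATTGG, matching at positions 141–147.
Each forward site pairs with the reverse site to give a product ending at position 147: sizes 114, 60 bp.

114 bp, 60 bp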